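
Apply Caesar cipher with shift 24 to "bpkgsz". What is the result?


Caesar cipher: shift "bpkgsz" by 24
  'b' (pos 1) + 24 = pos 25 = 'z'
  'p' (pos 15) + 24 = pos 13 = 'n'
  'k' (pos 10) + 24 = pos 8 = 'i'
  'g' (pos 6) + 24 = pos 4 = 'e'
  's' (pos 18) + 24 = pos 16 = 'q'
  'z' (pos 25) + 24 = pos 23 = 'x'
Result: znieqx

znieqx


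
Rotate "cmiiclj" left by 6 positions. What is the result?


Input: "cmiiclj", rotate left by 6
First 6 characters: "cmiicl"
Remaining characters: "j"
Concatenate remaining + first: "j" + "cmiicl" = "jcmiicl"

jcmiicl


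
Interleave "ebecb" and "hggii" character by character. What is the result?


Interleaving "ebecb" and "hggii":
  Position 0: 'e' from first, 'h' from second => "eh"
  Position 1: 'b' from first, 'g' from second => "bg"
  Position 2: 'e' from first, 'g' from second => "eg"
  Position 3: 'c' from first, 'i' from second => "ci"
  Position 4: 'b' from first, 'i' from second => "bi"
Result: ehbgegcibi

ehbgegcibi


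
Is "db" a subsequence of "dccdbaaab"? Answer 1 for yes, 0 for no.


Check if "db" is a subsequence of "dccdbaaab"
Greedy scan:
  Position 0 ('d'): matches sub[0] = 'd'
  Position 1 ('c'): no match needed
  Position 2 ('c'): no match needed
  Position 3 ('d'): no match needed
  Position 4 ('b'): matches sub[1] = 'b'
  Position 5 ('a'): no match needed
  Position 6 ('a'): no match needed
  Position 7 ('a'): no match needed
  Position 8 ('b'): no match needed
All 2 characters matched => is a subsequence

1


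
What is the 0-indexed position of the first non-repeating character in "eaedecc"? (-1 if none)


Input: eaedecc
Character frequencies:
  'a': 1
  'c': 2
  'd': 1
  'e': 3
Scanning left to right for freq == 1:
  Position 0 ('e'): freq=3, skip
  Position 1 ('a'): unique! => answer = 1

1


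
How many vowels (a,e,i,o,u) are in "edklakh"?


Input: edklakh
Checking each character:
  'e' at position 0: vowel (running total: 1)
  'd' at position 1: consonant
  'k' at position 2: consonant
  'l' at position 3: consonant
  'a' at position 4: vowel (running total: 2)
  'k' at position 5: consonant
  'h' at position 6: consonant
Total vowels: 2

2


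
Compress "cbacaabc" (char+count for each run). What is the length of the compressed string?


Input: cbacaabc
Runs:
  'c' x 1 => "c1"
  'b' x 1 => "b1"
  'a' x 1 => "a1"
  'c' x 1 => "c1"
  'a' x 2 => "a2"
  'b' x 1 => "b1"
  'c' x 1 => "c1"
Compressed: "c1b1a1c1a2b1c1"
Compressed length: 14

14


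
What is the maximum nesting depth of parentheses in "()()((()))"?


Input: "()()((()))"
Tracking depth:
  Position 0 '(': depth becomes 1
  Position 1 ')': depth becomes 0
  Position 2 '(': depth becomes 1
  Position 3 ')': depth becomes 0
  Position 4 '(': depth becomes 1
  Position 5 '(': depth becomes 2
  Position 6 '(': depth becomes 3
  Position 7 ')': depth becomes 2
  Position 8 ')': depth becomes 1
  Position 9 ')': depth becomes 0
Maximum depth reached: 3

3


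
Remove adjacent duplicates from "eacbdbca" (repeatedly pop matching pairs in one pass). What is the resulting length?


Input: eacbdbca
Stack-based adjacent duplicate removal:
  Read 'e': push. Stack: e
  Read 'a': push. Stack: ea
  Read 'c': push. Stack: eac
  Read 'b': push. Stack: eacb
  Read 'd': push. Stack: eacbd
  Read 'b': push. Stack: eacbdb
  Read 'c': push. Stack: eacbdbc
  Read 'a': push. Stack: eacbdbca
Final stack: "eacbdbca" (length 8)

8


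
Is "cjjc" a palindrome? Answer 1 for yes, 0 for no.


Input: cjjc
Reversed: cjjc
  Compare pos 0 ('c') with pos 3 ('c'): match
  Compare pos 1 ('j') with pos 2 ('j'): match
Result: palindrome

1


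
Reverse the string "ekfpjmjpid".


Input: ekfpjmjpid
Reading characters right to left:
  Position 9: 'd'
  Position 8: 'i'
  Position 7: 'p'
  Position 6: 'j'
  Position 5: 'm'
  Position 4: 'j'
  Position 3: 'p'
  Position 2: 'f'
  Position 1: 'k'
  Position 0: 'e'
Reversed: dipjmjpfke

dipjmjpfke


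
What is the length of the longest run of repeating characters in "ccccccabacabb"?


Input: "ccccccabacabb"
Scanning for longest run:
  Position 1 ('c'): continues run of 'c', length=2
  Position 2 ('c'): continues run of 'c', length=3
  Position 3 ('c'): continues run of 'c', length=4
  Position 4 ('c'): continues run of 'c', length=5
  Position 5 ('c'): continues run of 'c', length=6
  Position 6 ('a'): new char, reset run to 1
  Position 7 ('b'): new char, reset run to 1
  Position 8 ('a'): new char, reset run to 1
  Position 9 ('c'): new char, reset run to 1
  Position 10 ('a'): new char, reset run to 1
  Position 11 ('b'): new char, reset run to 1
  Position 12 ('b'): continues run of 'b', length=2
Longest run: 'c' with length 6

6


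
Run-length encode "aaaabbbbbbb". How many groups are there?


Input: aaaabbbbbbb
Scanning for consecutive runs:
  Group 1: 'a' x 4 (positions 0-3)
  Group 2: 'b' x 7 (positions 4-10)
Total groups: 2

2


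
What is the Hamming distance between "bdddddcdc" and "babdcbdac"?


Comparing "bdddddcdc" and "babdcbdac" position by position:
  Position 0: 'b' vs 'b' => same
  Position 1: 'd' vs 'a' => differ
  Position 2: 'd' vs 'b' => differ
  Position 3: 'd' vs 'd' => same
  Position 4: 'd' vs 'c' => differ
  Position 5: 'd' vs 'b' => differ
  Position 6: 'c' vs 'd' => differ
  Position 7: 'd' vs 'a' => differ
  Position 8: 'c' vs 'c' => same
Total differences (Hamming distance): 6

6


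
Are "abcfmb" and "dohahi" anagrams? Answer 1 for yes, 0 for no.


Strings: "abcfmb", "dohahi"
Sorted first:  abbcfm
Sorted second: adhhio
Differ at position 1: 'b' vs 'd' => not anagrams

0


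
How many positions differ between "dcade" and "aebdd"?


Comparing "dcade" and "aebdd" position by position:
  Position 0: 'd' vs 'a' => DIFFER
  Position 1: 'c' vs 'e' => DIFFER
  Position 2: 'a' vs 'b' => DIFFER
  Position 3: 'd' vs 'd' => same
  Position 4: 'e' vs 'd' => DIFFER
Positions that differ: 4

4


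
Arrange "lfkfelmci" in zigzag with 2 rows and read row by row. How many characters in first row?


Zigzag "lfkfelmci" into 2 rows:
Placing characters:
  'l' => row 0
  'f' => row 1
  'k' => row 0
  'f' => row 1
  'e' => row 0
  'l' => row 1
  'm' => row 0
  'c' => row 1
  'i' => row 0
Rows:
  Row 0: "lkemi"
  Row 1: "fflc"
First row length: 5

5


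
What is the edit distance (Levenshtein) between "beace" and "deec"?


Computing edit distance: "beace" -> "deec"
DP table:
           d    e    e    c
      0    1    2    3    4
  b   1    1    2    3    4
  e   2    2    1    2    3
  a   3    3    2    2    3
  c   4    4    3    3    2
  e   5    5    4    3    3
Edit distance = dp[5][4] = 3

3


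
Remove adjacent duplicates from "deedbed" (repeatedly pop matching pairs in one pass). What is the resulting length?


Input: deedbed
Stack-based adjacent duplicate removal:
  Read 'd': push. Stack: d
  Read 'e': push. Stack: de
  Read 'e': matches stack top 'e' => pop. Stack: d
  Read 'd': matches stack top 'd' => pop. Stack: (empty)
  Read 'b': push. Stack: b
  Read 'e': push. Stack: be
  Read 'd': push. Stack: bed
Final stack: "bed" (length 3)

3


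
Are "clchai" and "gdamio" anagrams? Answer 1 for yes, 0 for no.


Strings: "clchai", "gdamio"
Sorted first:  acchil
Sorted second: adgimo
Differ at position 1: 'c' vs 'd' => not anagrams

0


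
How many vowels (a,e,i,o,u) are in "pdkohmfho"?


Input: pdkohmfho
Checking each character:
  'p' at position 0: consonant
  'd' at position 1: consonant
  'k' at position 2: consonant
  'o' at position 3: vowel (running total: 1)
  'h' at position 4: consonant
  'm' at position 5: consonant
  'f' at position 6: consonant
  'h' at position 7: consonant
  'o' at position 8: vowel (running total: 2)
Total vowels: 2

2


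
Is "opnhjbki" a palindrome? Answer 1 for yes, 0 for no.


Input: opnhjbki
Reversed: ikbjhnpo
  Compare pos 0 ('o') with pos 7 ('i'): MISMATCH
  Compare pos 1 ('p') with pos 6 ('k'): MISMATCH
  Compare pos 2 ('n') with pos 5 ('b'): MISMATCH
  Compare pos 3 ('h') with pos 4 ('j'): MISMATCH
Result: not a palindrome

0


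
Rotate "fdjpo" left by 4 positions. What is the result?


Input: "fdjpo", rotate left by 4
First 4 characters: "fdjp"
Remaining characters: "o"
Concatenate remaining + first: "o" + "fdjp" = "ofdjp"

ofdjp


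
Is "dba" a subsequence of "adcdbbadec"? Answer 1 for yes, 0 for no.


Check if "dba" is a subsequence of "adcdbbadec"
Greedy scan:
  Position 0 ('a'): no match needed
  Position 1 ('d'): matches sub[0] = 'd'
  Position 2 ('c'): no match needed
  Position 3 ('d'): no match needed
  Position 4 ('b'): matches sub[1] = 'b'
  Position 5 ('b'): no match needed
  Position 6 ('a'): matches sub[2] = 'a'
  Position 7 ('d'): no match needed
  Position 8 ('e'): no match needed
  Position 9 ('c'): no match needed
All 3 characters matched => is a subsequence

1


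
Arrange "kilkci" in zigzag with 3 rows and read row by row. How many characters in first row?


Zigzag "kilkci" into 3 rows:
Placing characters:
  'k' => row 0
  'i' => row 1
  'l' => row 2
  'k' => row 1
  'c' => row 0
  'i' => row 1
Rows:
  Row 0: "kc"
  Row 1: "iki"
  Row 2: "l"
First row length: 2

2


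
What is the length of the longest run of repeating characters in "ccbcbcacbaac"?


Input: "ccbcbcacbaac"
Scanning for longest run:
  Position 1 ('c'): continues run of 'c', length=2
  Position 2 ('b'): new char, reset run to 1
  Position 3 ('c'): new char, reset run to 1
  Position 4 ('b'): new char, reset run to 1
  Position 5 ('c'): new char, reset run to 1
  Position 6 ('a'): new char, reset run to 1
  Position 7 ('c'): new char, reset run to 1
  Position 8 ('b'): new char, reset run to 1
  Position 9 ('a'): new char, reset run to 1
  Position 10 ('a'): continues run of 'a', length=2
  Position 11 ('c'): new char, reset run to 1
Longest run: 'c' with length 2

2


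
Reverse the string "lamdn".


Input: lamdn
Reading characters right to left:
  Position 4: 'n'
  Position 3: 'd'
  Position 2: 'm'
  Position 1: 'a'
  Position 0: 'l'
Reversed: ndmal

ndmal


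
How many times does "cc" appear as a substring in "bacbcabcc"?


Searching for "cc" in "bacbcabcc"
Scanning each position:
  Position 0: "ba" => no
  Position 1: "ac" => no
  Position 2: "cb" => no
  Position 3: "bc" => no
  Position 4: "ca" => no
  Position 5: "ab" => no
  Position 6: "bc" => no
  Position 7: "cc" => MATCH
Total occurrences: 1

1


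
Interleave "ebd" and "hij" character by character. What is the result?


Interleaving "ebd" and "hij":
  Position 0: 'e' from first, 'h' from second => "eh"
  Position 1: 'b' from first, 'i' from second => "bi"
  Position 2: 'd' from first, 'j' from second => "dj"
Result: ehbidj

ehbidj


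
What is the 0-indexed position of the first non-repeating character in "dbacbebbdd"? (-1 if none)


Input: dbacbebbdd
Character frequencies:
  'a': 1
  'b': 4
  'c': 1
  'd': 3
  'e': 1
Scanning left to right for freq == 1:
  Position 0 ('d'): freq=3, skip
  Position 1 ('b'): freq=4, skip
  Position 2 ('a'): unique! => answer = 2

2


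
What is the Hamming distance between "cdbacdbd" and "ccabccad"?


Comparing "cdbacdbd" and "ccabccad" position by position:
  Position 0: 'c' vs 'c' => same
  Position 1: 'd' vs 'c' => differ
  Position 2: 'b' vs 'a' => differ
  Position 3: 'a' vs 'b' => differ
  Position 4: 'c' vs 'c' => same
  Position 5: 'd' vs 'c' => differ
  Position 6: 'b' vs 'a' => differ
  Position 7: 'd' vs 'd' => same
Total differences (Hamming distance): 5

5


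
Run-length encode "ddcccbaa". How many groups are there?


Input: ddcccbaa
Scanning for consecutive runs:
  Group 1: 'd' x 2 (positions 0-1)
  Group 2: 'c' x 3 (positions 2-4)
  Group 3: 'b' x 1 (positions 5-5)
  Group 4: 'a' x 2 (positions 6-7)
Total groups: 4

4


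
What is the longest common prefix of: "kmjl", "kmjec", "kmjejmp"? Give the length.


Words: kmjl, kmjec, kmjejmp
  Position 0: all 'k' => match
  Position 1: all 'm' => match
  Position 2: all 'j' => match
  Position 3: ('l', 'e', 'e') => mismatch, stop
LCP = "kmj" (length 3)

3


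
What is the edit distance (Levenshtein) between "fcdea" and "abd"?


Computing edit distance: "fcdea" -> "abd"
DP table:
           a    b    d
      0    1    2    3
  f   1    1    2    3
  c   2    2    2    3
  d   3    3    3    2
  e   4    4    4    3
  a   5    4    5    4
Edit distance = dp[5][3] = 4

4


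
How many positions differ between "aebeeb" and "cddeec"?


Comparing "aebeeb" and "cddeec" position by position:
  Position 0: 'a' vs 'c' => DIFFER
  Position 1: 'e' vs 'd' => DIFFER
  Position 2: 'b' vs 'd' => DIFFER
  Position 3: 'e' vs 'e' => same
  Position 4: 'e' vs 'e' => same
  Position 5: 'b' vs 'c' => DIFFER
Positions that differ: 4

4


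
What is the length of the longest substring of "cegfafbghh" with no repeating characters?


Input: "cegfafbghh"
Sliding window (track last position of each char):
  Position 0 ('c'): window [0,0] length 1 -- new best
  Position 1 ('e'): window [0,1] length 2 -- new best
  Position 2 ('g'): window [0,2] length 3 -- new best
  Position 3 ('f'): window [0,3] length 4 -- new best
  Position 4 ('a'): window [0,4] length 5 -- new best
  Position 5 ('f'): repeat (last at 3), move window start to 4
  Position 5 ('f'): window [4,5] length 2
  Position 6 ('b'): window [4,6] length 3
  Position 7 ('g'): window [4,7] length 4
  Position 8 ('h'): window [4,8] length 5
  Position 9 ('h'): repeat (last at 8), move window start to 9
  Position 9 ('h'): window [9,9] length 1
Longest substring with no repeats: "cegfa" with length 5

5


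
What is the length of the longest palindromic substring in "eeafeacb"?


Input: "eeafeacb"
Checking substrings for palindromes:
  [0:2] "ee" (len 2) => palindrome
Longest palindromic substring: "ee" with length 2

2


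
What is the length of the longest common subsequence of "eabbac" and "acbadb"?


LCS of "eabbac" and "acbadb"
DP table:
           a    c    b    a    d    b
      0    0    0    0    0    0    0
  e   0    0    0    0    0    0    0
  a   0    1    1    1    1    1    1
  b   0    1    1    2    2    2    2
  b   0    1    1    2    2    2    3
  a   0    1    1    2    3    3    3
  c   0    1    2    2    3    3    3
LCS length = dp[6][6] = 3

3


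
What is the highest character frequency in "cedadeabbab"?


Input: cedadeabbab
Character counts:
  'a': 3
  'b': 3
  'c': 1
  'd': 2
  'e': 2
Maximum frequency: 3

3


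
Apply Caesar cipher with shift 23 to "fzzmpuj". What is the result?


Caesar cipher: shift "fzzmpuj" by 23
  'f' (pos 5) + 23 = pos 2 = 'c'
  'z' (pos 25) + 23 = pos 22 = 'w'
  'z' (pos 25) + 23 = pos 22 = 'w'
  'm' (pos 12) + 23 = pos 9 = 'j'
  'p' (pos 15) + 23 = pos 12 = 'm'
  'u' (pos 20) + 23 = pos 17 = 'r'
  'j' (pos 9) + 23 = pos 6 = 'g'
Result: cwwjmrg

cwwjmrg


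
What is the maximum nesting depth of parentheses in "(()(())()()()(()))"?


Input: "(()(())()()()(()))"
Tracking depth:
  Position 0 '(': depth becomes 1
  Position 1 '(': depth becomes 2
  Position 2 ')': depth becomes 1
  Position 3 '(': depth becomes 2
  Position 4 '(': depth becomes 3
  Position 5 ')': depth becomes 2
  Position 6 ')': depth becomes 1
  Position 7 '(': depth becomes 2
  Position 8 ')': depth becomes 1
  Position 9 '(': depth becomes 2
  Position 10 ')': depth becomes 1
  Position 11 '(': depth becomes 2
  Position 12 ')': depth becomes 1
  Position 13 '(': depth becomes 2
  Position 14 '(': depth becomes 3
  Position 15 ')': depth becomes 2
  Position 16 ')': depth becomes 1
  Position 17 ')': depth becomes 0
Maximum depth reached: 3

3


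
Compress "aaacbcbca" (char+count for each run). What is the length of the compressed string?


Input: aaacbcbca
Runs:
  'a' x 3 => "a3"
  'c' x 1 => "c1"
  'b' x 1 => "b1"
  'c' x 1 => "c1"
  'b' x 1 => "b1"
  'c' x 1 => "c1"
  'a' x 1 => "a1"
Compressed: "a3c1b1c1b1c1a1"
Compressed length: 14

14


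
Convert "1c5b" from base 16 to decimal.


Input: "1c5b" in base 16
Positional expansion:
  Digit '1' (value 1) x 16^3 = 4096
  Digit 'c' (value 12) x 16^2 = 3072
  Digit '5' (value 5) x 16^1 = 80
  Digit 'b' (value 11) x 16^0 = 11
Sum = 7259

7259


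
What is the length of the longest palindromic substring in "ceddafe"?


Input: "ceddafe"
Checking substrings for palindromes:
  [2:4] "dd" (len 2) => palindrome
Longest palindromic substring: "dd" with length 2

2


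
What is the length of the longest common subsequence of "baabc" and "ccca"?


LCS of "baabc" and "ccca"
DP table:
           c    c    c    a
      0    0    0    0    0
  b   0    0    0    0    0
  a   0    0    0    0    1
  a   0    0    0    0    1
  b   0    0    0    0    1
  c   0    1    1    1    1
LCS length = dp[5][4] = 1

1


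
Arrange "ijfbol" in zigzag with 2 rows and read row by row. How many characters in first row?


Zigzag "ijfbol" into 2 rows:
Placing characters:
  'i' => row 0
  'j' => row 1
  'f' => row 0
  'b' => row 1
  'o' => row 0
  'l' => row 1
Rows:
  Row 0: "ifo"
  Row 1: "jbl"
First row length: 3

3


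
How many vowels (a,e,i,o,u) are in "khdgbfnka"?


Input: khdgbfnka
Checking each character:
  'k' at position 0: consonant
  'h' at position 1: consonant
  'd' at position 2: consonant
  'g' at position 3: consonant
  'b' at position 4: consonant
  'f' at position 5: consonant
  'n' at position 6: consonant
  'k' at position 7: consonant
  'a' at position 8: vowel (running total: 1)
Total vowels: 1

1


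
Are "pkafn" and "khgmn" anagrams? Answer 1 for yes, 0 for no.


Strings: "pkafn", "khgmn"
Sorted first:  afknp
Sorted second: ghkmn
Differ at position 0: 'a' vs 'g' => not anagrams

0


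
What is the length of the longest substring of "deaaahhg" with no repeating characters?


Input: "deaaahhg"
Sliding window (track last position of each char):
  Position 0 ('d'): window [0,0] length 1 -- new best
  Position 1 ('e'): window [0,1] length 2 -- new best
  Position 2 ('a'): window [0,2] length 3 -- new best
  Position 3 ('a'): repeat (last at 2), move window start to 3
  Position 3 ('a'): window [3,3] length 1
  Position 4 ('a'): repeat (last at 3), move window start to 4
  Position 4 ('a'): window [4,4] length 1
  Position 5 ('h'): window [4,5] length 2
  Position 6 ('h'): repeat (last at 5), move window start to 6
  Position 6 ('h'): window [6,6] length 1
  Position 7 ('g'): window [6,7] length 2
Longest substring with no repeats: "dea" with length 3

3


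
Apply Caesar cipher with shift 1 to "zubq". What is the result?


Caesar cipher: shift "zubq" by 1
  'z' (pos 25) + 1 = pos 0 = 'a'
  'u' (pos 20) + 1 = pos 21 = 'v'
  'b' (pos 1) + 1 = pos 2 = 'c'
  'q' (pos 16) + 1 = pos 17 = 'r'
Result: avcr

avcr


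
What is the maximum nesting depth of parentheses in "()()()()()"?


Input: "()()()()()"
Tracking depth:
  Position 0 '(': depth becomes 1
  Position 1 ')': depth becomes 0
  Position 2 '(': depth becomes 1
  Position 3 ')': depth becomes 0
  Position 4 '(': depth becomes 1
  Position 5 ')': depth becomes 0
  Position 6 '(': depth becomes 1
  Position 7 ')': depth becomes 0
  Position 8 '(': depth becomes 1
  Position 9 ')': depth becomes 0
Maximum depth reached: 1

1


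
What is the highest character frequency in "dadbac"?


Input: dadbac
Character counts:
  'a': 2
  'b': 1
  'c': 1
  'd': 2
Maximum frequency: 2

2


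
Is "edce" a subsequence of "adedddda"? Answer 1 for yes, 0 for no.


Check if "edce" is a subsequence of "adedddda"
Greedy scan:
  Position 0 ('a'): no match needed
  Position 1 ('d'): no match needed
  Position 2 ('e'): matches sub[0] = 'e'
  Position 3 ('d'): matches sub[1] = 'd'
  Position 4 ('d'): no match needed
  Position 5 ('d'): no match needed
  Position 6 ('d'): no match needed
  Position 7 ('a'): no match needed
Only matched 2/4 characters => not a subsequence

0


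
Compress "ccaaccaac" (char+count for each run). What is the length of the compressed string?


Input: ccaaccaac
Runs:
  'c' x 2 => "c2"
  'a' x 2 => "a2"
  'c' x 2 => "c2"
  'a' x 2 => "a2"
  'c' x 1 => "c1"
Compressed: "c2a2c2a2c1"
Compressed length: 10

10


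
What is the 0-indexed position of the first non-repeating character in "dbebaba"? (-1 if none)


Input: dbebaba
Character frequencies:
  'a': 2
  'b': 3
  'd': 1
  'e': 1
Scanning left to right for freq == 1:
  Position 0 ('d'): unique! => answer = 0

0


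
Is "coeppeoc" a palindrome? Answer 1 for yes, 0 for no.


Input: coeppeoc
Reversed: coeppeoc
  Compare pos 0 ('c') with pos 7 ('c'): match
  Compare pos 1 ('o') with pos 6 ('o'): match
  Compare pos 2 ('e') with pos 5 ('e'): match
  Compare pos 3 ('p') with pos 4 ('p'): match
Result: palindrome

1


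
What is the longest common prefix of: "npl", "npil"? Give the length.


Words: npl, npil
  Position 0: all 'n' => match
  Position 1: all 'p' => match
  Position 2: ('l', 'i') => mismatch, stop
LCP = "np" (length 2)

2


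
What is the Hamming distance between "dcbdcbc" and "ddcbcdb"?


Comparing "dcbdcbc" and "ddcbcdb" position by position:
  Position 0: 'd' vs 'd' => same
  Position 1: 'c' vs 'd' => differ
  Position 2: 'b' vs 'c' => differ
  Position 3: 'd' vs 'b' => differ
  Position 4: 'c' vs 'c' => same
  Position 5: 'b' vs 'd' => differ
  Position 6: 'c' vs 'b' => differ
Total differences (Hamming distance): 5

5


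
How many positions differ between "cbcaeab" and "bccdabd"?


Comparing "cbcaeab" and "bccdabd" position by position:
  Position 0: 'c' vs 'b' => DIFFER
  Position 1: 'b' vs 'c' => DIFFER
  Position 2: 'c' vs 'c' => same
  Position 3: 'a' vs 'd' => DIFFER
  Position 4: 'e' vs 'a' => DIFFER
  Position 5: 'a' vs 'b' => DIFFER
  Position 6: 'b' vs 'd' => DIFFER
Positions that differ: 6

6


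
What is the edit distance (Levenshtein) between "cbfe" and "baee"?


Computing edit distance: "cbfe" -> "baee"
DP table:
           b    a    e    e
      0    1    2    3    4
  c   1    1    2    3    4
  b   2    1    2    3    4
  f   3    2    2    3    4
  e   4    3    3    2    3
Edit distance = dp[4][4] = 3

3


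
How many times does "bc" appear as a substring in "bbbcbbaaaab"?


Searching for "bc" in "bbbcbbaaaab"
Scanning each position:
  Position 0: "bb" => no
  Position 1: "bb" => no
  Position 2: "bc" => MATCH
  Position 3: "cb" => no
  Position 4: "bb" => no
  Position 5: "ba" => no
  Position 6: "aa" => no
  Position 7: "aa" => no
  Position 8: "aa" => no
  Position 9: "ab" => no
Total occurrences: 1

1


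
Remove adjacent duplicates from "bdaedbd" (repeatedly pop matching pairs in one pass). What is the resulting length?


Input: bdaedbd
Stack-based adjacent duplicate removal:
  Read 'b': push. Stack: b
  Read 'd': push. Stack: bd
  Read 'a': push. Stack: bda
  Read 'e': push. Stack: bdae
  Read 'd': push. Stack: bdaed
  Read 'b': push. Stack: bdaedb
  Read 'd': push. Stack: bdaedbd
Final stack: "bdaedbd" (length 7)

7


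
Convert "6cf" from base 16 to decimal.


Input: "6cf" in base 16
Positional expansion:
  Digit '6' (value 6) x 16^2 = 1536
  Digit 'c' (value 12) x 16^1 = 192
  Digit 'f' (value 15) x 16^0 = 15
Sum = 1743

1743


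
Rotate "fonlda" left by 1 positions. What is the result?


Input: "fonlda", rotate left by 1
First 1 characters: "f"
Remaining characters: "onlda"
Concatenate remaining + first: "onlda" + "f" = "onldaf"

onldaf


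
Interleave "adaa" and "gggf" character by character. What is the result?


Interleaving "adaa" and "gggf":
  Position 0: 'a' from first, 'g' from second => "ag"
  Position 1: 'd' from first, 'g' from second => "dg"
  Position 2: 'a' from first, 'g' from second => "ag"
  Position 3: 'a' from first, 'f' from second => "af"
Result: agdgagaf

agdgagaf


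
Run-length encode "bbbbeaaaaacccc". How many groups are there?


Input: bbbbeaaaaacccc
Scanning for consecutive runs:
  Group 1: 'b' x 4 (positions 0-3)
  Group 2: 'e' x 1 (positions 4-4)
  Group 3: 'a' x 5 (positions 5-9)
  Group 4: 'c' x 4 (positions 10-13)
Total groups: 4

4


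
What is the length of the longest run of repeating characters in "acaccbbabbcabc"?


Input: "acaccbbabbcabc"
Scanning for longest run:
  Position 1 ('c'): new char, reset run to 1
  Position 2 ('a'): new char, reset run to 1
  Position 3 ('c'): new char, reset run to 1
  Position 4 ('c'): continues run of 'c', length=2
  Position 5 ('b'): new char, reset run to 1
  Position 6 ('b'): continues run of 'b', length=2
  Position 7 ('a'): new char, reset run to 1
  Position 8 ('b'): new char, reset run to 1
  Position 9 ('b'): continues run of 'b', length=2
  Position 10 ('c'): new char, reset run to 1
  Position 11 ('a'): new char, reset run to 1
  Position 12 ('b'): new char, reset run to 1
  Position 13 ('c'): new char, reset run to 1
Longest run: 'c' with length 2

2


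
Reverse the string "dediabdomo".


Input: dediabdomo
Reading characters right to left:
  Position 9: 'o'
  Position 8: 'm'
  Position 7: 'o'
  Position 6: 'd'
  Position 5: 'b'
  Position 4: 'a'
  Position 3: 'i'
  Position 2: 'd'
  Position 1: 'e'
  Position 0: 'd'
Reversed: omodbaided

omodbaided


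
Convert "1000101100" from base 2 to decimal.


Input: "1000101100" in base 2
Positional expansion:
  Digit '1' (value 1) x 2^9 = 512
  Digit '0' (value 0) x 2^8 = 0
  Digit '0' (value 0) x 2^7 = 0
  Digit '0' (value 0) x 2^6 = 0
  Digit '1' (value 1) x 2^5 = 32
  Digit '0' (value 0) x 2^4 = 0
  Digit '1' (value 1) x 2^3 = 8
  Digit '1' (value 1) x 2^2 = 4
  Digit '0' (value 0) x 2^1 = 0
  Digit '0' (value 0) x 2^0 = 0
Sum = 556

556


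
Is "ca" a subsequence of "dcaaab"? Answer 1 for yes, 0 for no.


Check if "ca" is a subsequence of "dcaaab"
Greedy scan:
  Position 0 ('d'): no match needed
  Position 1 ('c'): matches sub[0] = 'c'
  Position 2 ('a'): matches sub[1] = 'a'
  Position 3 ('a'): no match needed
  Position 4 ('a'): no match needed
  Position 5 ('b'): no match needed
All 2 characters matched => is a subsequence

1


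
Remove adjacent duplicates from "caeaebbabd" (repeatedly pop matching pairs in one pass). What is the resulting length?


Input: caeaebbabd
Stack-based adjacent duplicate removal:
  Read 'c': push. Stack: c
  Read 'a': push. Stack: ca
  Read 'e': push. Stack: cae
  Read 'a': push. Stack: caea
  Read 'e': push. Stack: caeae
  Read 'b': push. Stack: caeaeb
  Read 'b': matches stack top 'b' => pop. Stack: caeae
  Read 'a': push. Stack: caeaea
  Read 'b': push. Stack: caeaeab
  Read 'd': push. Stack: caeaeabd
Final stack: "caeaeabd" (length 8)

8


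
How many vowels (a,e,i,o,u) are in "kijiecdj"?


Input: kijiecdj
Checking each character:
  'k' at position 0: consonant
  'i' at position 1: vowel (running total: 1)
  'j' at position 2: consonant
  'i' at position 3: vowel (running total: 2)
  'e' at position 4: vowel (running total: 3)
  'c' at position 5: consonant
  'd' at position 6: consonant
  'j' at position 7: consonant
Total vowels: 3

3


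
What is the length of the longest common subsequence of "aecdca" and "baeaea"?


LCS of "aecdca" and "baeaea"
DP table:
           b    a    e    a    e    a
      0    0    0    0    0    0    0
  a   0    0    1    1    1    1    1
  e   0    0    1    2    2    2    2
  c   0    0    1    2    2    2    2
  d   0    0    1    2    2    2    2
  c   0    0    1    2    2    2    2
  a   0    0    1    2    3    3    3
LCS length = dp[6][6] = 3

3


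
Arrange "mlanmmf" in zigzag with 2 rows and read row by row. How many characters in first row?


Zigzag "mlanmmf" into 2 rows:
Placing characters:
  'm' => row 0
  'l' => row 1
  'a' => row 0
  'n' => row 1
  'm' => row 0
  'm' => row 1
  'f' => row 0
Rows:
  Row 0: "mamf"
  Row 1: "lnm"
First row length: 4

4


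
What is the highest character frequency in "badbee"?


Input: badbee
Character counts:
  'a': 1
  'b': 2
  'd': 1
  'e': 2
Maximum frequency: 2

2


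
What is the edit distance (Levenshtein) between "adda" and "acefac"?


Computing edit distance: "adda" -> "acefac"
DP table:
           a    c    e    f    a    c
      0    1    2    3    4    5    6
  a   1    0    1    2    3    4    5
  d   2    1    1    2    3    4    5
  d   3    2    2    2    3    4    5
  a   4    3    3    3    3    3    4
Edit distance = dp[4][6] = 4

4


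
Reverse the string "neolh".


Input: neolh
Reading characters right to left:
  Position 4: 'h'
  Position 3: 'l'
  Position 2: 'o'
  Position 1: 'e'
  Position 0: 'n'
Reversed: hloen

hloen


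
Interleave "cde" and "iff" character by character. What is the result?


Interleaving "cde" and "iff":
  Position 0: 'c' from first, 'i' from second => "ci"
  Position 1: 'd' from first, 'f' from second => "df"
  Position 2: 'e' from first, 'f' from second => "ef"
Result: cidfef

cidfef


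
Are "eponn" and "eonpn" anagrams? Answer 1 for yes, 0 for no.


Strings: "eponn", "eonpn"
Sorted first:  ennop
Sorted second: ennop
Sorted forms match => anagrams

1


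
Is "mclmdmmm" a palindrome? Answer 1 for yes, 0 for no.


Input: mclmdmmm
Reversed: mmmdmlcm
  Compare pos 0 ('m') with pos 7 ('m'): match
  Compare pos 1 ('c') with pos 6 ('m'): MISMATCH
  Compare pos 2 ('l') with pos 5 ('m'): MISMATCH
  Compare pos 3 ('m') with pos 4 ('d'): MISMATCH
Result: not a palindrome

0


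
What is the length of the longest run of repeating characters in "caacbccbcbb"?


Input: "caacbccbcbb"
Scanning for longest run:
  Position 1 ('a'): new char, reset run to 1
  Position 2 ('a'): continues run of 'a', length=2
  Position 3 ('c'): new char, reset run to 1
  Position 4 ('b'): new char, reset run to 1
  Position 5 ('c'): new char, reset run to 1
  Position 6 ('c'): continues run of 'c', length=2
  Position 7 ('b'): new char, reset run to 1
  Position 8 ('c'): new char, reset run to 1
  Position 9 ('b'): new char, reset run to 1
  Position 10 ('b'): continues run of 'b', length=2
Longest run: 'a' with length 2

2


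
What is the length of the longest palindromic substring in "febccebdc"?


Input: "febccebdc"
Checking substrings for palindromes:
  [3:5] "cc" (len 2) => palindrome
Longest palindromic substring: "cc" with length 2

2


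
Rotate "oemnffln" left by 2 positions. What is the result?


Input: "oemnffln", rotate left by 2
First 2 characters: "oe"
Remaining characters: "mnffln"
Concatenate remaining + first: "mnffln" + "oe" = "mnfflnoe"

mnfflnoe


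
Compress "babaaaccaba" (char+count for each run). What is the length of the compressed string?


Input: babaaaccaba
Runs:
  'b' x 1 => "b1"
  'a' x 1 => "a1"
  'b' x 1 => "b1"
  'a' x 3 => "a3"
  'c' x 2 => "c2"
  'a' x 1 => "a1"
  'b' x 1 => "b1"
  'a' x 1 => "a1"
Compressed: "b1a1b1a3c2a1b1a1"
Compressed length: 16

16


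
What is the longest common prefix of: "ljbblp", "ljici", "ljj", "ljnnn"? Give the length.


Words: ljbblp, ljici, ljj, ljnnn
  Position 0: all 'l' => match
  Position 1: all 'j' => match
  Position 2: ('b', 'i', 'j', 'n') => mismatch, stop
LCP = "lj" (length 2)

2


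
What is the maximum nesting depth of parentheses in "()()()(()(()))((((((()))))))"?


Input: "()()()(()(()))((((((()))))))"
Tracking depth:
  Position 0 '(': depth becomes 1
  Position 1 ')': depth becomes 0
  Position 2 '(': depth becomes 1
  Position 3 ')': depth becomes 0
  Position 4 '(': depth becomes 1
  Position 5 ')': depth becomes 0
  Position 6 '(': depth becomes 1
  Position 7 '(': depth becomes 2
  Position 8 ')': depth becomes 1
  Position 9 '(': depth becomes 2
  Position 10 '(': depth becomes 3
  Position 11 ')': depth becomes 2
  Position 12 ')': depth becomes 1
  Position 13 ')': depth becomes 0
  Position 14 '(': depth becomes 1
  Position 15 '(': depth becomes 2
  Position 16 '(': depth becomes 3
  Position 17 '(': depth becomes 4
  Position 18 '(': depth becomes 5
  Position 19 '(': depth becomes 6
  Position 20 '(': depth becomes 7
  Position 21 ')': depth becomes 6
  Position 22 ')': depth becomes 5
  Position 23 ')': depth becomes 4
  Position 24 ')': depth becomes 3
  Position 25 ')': depth becomes 2
  Position 26 ')': depth becomes 1
  Position 27 ')': depth becomes 0
Maximum depth reached: 7

7


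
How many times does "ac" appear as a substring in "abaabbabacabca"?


Searching for "ac" in "abaabbabacabca"
Scanning each position:
  Position 0: "ab" => no
  Position 1: "ba" => no
  Position 2: "aa" => no
  Position 3: "ab" => no
  Position 4: "bb" => no
  Position 5: "ba" => no
  Position 6: "ab" => no
  Position 7: "ba" => no
  Position 8: "ac" => MATCH
  Position 9: "ca" => no
  Position 10: "ab" => no
  Position 11: "bc" => no
  Position 12: "ca" => no
Total occurrences: 1

1


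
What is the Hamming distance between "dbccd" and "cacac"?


Comparing "dbccd" and "cacac" position by position:
  Position 0: 'd' vs 'c' => differ
  Position 1: 'b' vs 'a' => differ
  Position 2: 'c' vs 'c' => same
  Position 3: 'c' vs 'a' => differ
  Position 4: 'd' vs 'c' => differ
Total differences (Hamming distance): 4

4


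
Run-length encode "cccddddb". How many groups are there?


Input: cccddddb
Scanning for consecutive runs:
  Group 1: 'c' x 3 (positions 0-2)
  Group 2: 'd' x 4 (positions 3-6)
  Group 3: 'b' x 1 (positions 7-7)
Total groups: 3

3


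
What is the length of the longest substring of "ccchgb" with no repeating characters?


Input: "ccchgb"
Sliding window (track last position of each char):
  Position 0 ('c'): window [0,0] length 1 -- new best
  Position 1 ('c'): repeat (last at 0), move window start to 1
  Position 1 ('c'): window [1,1] length 1
  Position 2 ('c'): repeat (last at 1), move window start to 2
  Position 2 ('c'): window [2,2] length 1
  Position 3 ('h'): window [2,3] length 2 -- new best
  Position 4 ('g'): window [2,4] length 3 -- new best
  Position 5 ('b'): window [2,5] length 4 -- new best
Longest substring with no repeats: "chgb" with length 4

4


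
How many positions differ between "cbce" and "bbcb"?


Comparing "cbce" and "bbcb" position by position:
  Position 0: 'c' vs 'b' => DIFFER
  Position 1: 'b' vs 'b' => same
  Position 2: 'c' vs 'c' => same
  Position 3: 'e' vs 'b' => DIFFER
Positions that differ: 2

2


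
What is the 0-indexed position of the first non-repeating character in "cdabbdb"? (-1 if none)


Input: cdabbdb
Character frequencies:
  'a': 1
  'b': 3
  'c': 1
  'd': 2
Scanning left to right for freq == 1:
  Position 0 ('c'): unique! => answer = 0

0


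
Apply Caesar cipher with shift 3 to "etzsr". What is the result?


Caesar cipher: shift "etzsr" by 3
  'e' (pos 4) + 3 = pos 7 = 'h'
  't' (pos 19) + 3 = pos 22 = 'w'
  'z' (pos 25) + 3 = pos 2 = 'c'
  's' (pos 18) + 3 = pos 21 = 'v'
  'r' (pos 17) + 3 = pos 20 = 'u'
Result: hwcvu

hwcvu


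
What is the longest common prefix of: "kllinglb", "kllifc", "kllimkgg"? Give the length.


Words: kllinglb, kllifc, kllimkgg
  Position 0: all 'k' => match
  Position 1: all 'l' => match
  Position 2: all 'l' => match
  Position 3: all 'i' => match
  Position 4: ('n', 'f', 'm') => mismatch, stop
LCP = "klli" (length 4)

4


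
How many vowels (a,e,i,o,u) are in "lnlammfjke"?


Input: lnlammfjke
Checking each character:
  'l' at position 0: consonant
  'n' at position 1: consonant
  'l' at position 2: consonant
  'a' at position 3: vowel (running total: 1)
  'm' at position 4: consonant
  'm' at position 5: consonant
  'f' at position 6: consonant
  'j' at position 7: consonant
  'k' at position 8: consonant
  'e' at position 9: vowel (running total: 2)
Total vowels: 2

2


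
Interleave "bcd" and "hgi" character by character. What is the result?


Interleaving "bcd" and "hgi":
  Position 0: 'b' from first, 'h' from second => "bh"
  Position 1: 'c' from first, 'g' from second => "cg"
  Position 2: 'd' from first, 'i' from second => "di"
Result: bhcgdi

bhcgdi


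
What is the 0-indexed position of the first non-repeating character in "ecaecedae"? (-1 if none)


Input: ecaecedae
Character frequencies:
  'a': 2
  'c': 2
  'd': 1
  'e': 4
Scanning left to right for freq == 1:
  Position 0 ('e'): freq=4, skip
  Position 1 ('c'): freq=2, skip
  Position 2 ('a'): freq=2, skip
  Position 3 ('e'): freq=4, skip
  Position 4 ('c'): freq=2, skip
  Position 5 ('e'): freq=4, skip
  Position 6 ('d'): unique! => answer = 6

6


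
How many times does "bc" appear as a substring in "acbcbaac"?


Searching for "bc" in "acbcbaac"
Scanning each position:
  Position 0: "ac" => no
  Position 1: "cb" => no
  Position 2: "bc" => MATCH
  Position 3: "cb" => no
  Position 4: "ba" => no
  Position 5: "aa" => no
  Position 6: "ac" => no
Total occurrences: 1

1


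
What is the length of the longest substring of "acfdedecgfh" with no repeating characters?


Input: "acfdedecgfh"
Sliding window (track last position of each char):
  Position 0 ('a'): window [0,0] length 1 -- new best
  Position 1 ('c'): window [0,1] length 2 -- new best
  Position 2 ('f'): window [0,2] length 3 -- new best
  Position 3 ('d'): window [0,3] length 4 -- new best
  Position 4 ('e'): window [0,4] length 5 -- new best
  Position 5 ('d'): repeat (last at 3), move window start to 4
  Position 5 ('d'): window [4,5] length 2
  Position 6 ('e'): repeat (last at 4), move window start to 5
  Position 6 ('e'): window [5,6] length 2
  Position 7 ('c'): window [5,7] length 3
  Position 8 ('g'): window [5,8] length 4
  Position 9 ('f'): window [5,9] length 5
  Position 10 ('h'): window [5,10] length 6 -- new best
Longest substring with no repeats: "decgfh" with length 6

6


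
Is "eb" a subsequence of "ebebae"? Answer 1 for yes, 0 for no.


Check if "eb" is a subsequence of "ebebae"
Greedy scan:
  Position 0 ('e'): matches sub[0] = 'e'
  Position 1 ('b'): matches sub[1] = 'b'
  Position 2 ('e'): no match needed
  Position 3 ('b'): no match needed
  Position 4 ('a'): no match needed
  Position 5 ('e'): no match needed
All 2 characters matched => is a subsequence

1


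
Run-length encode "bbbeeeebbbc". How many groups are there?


Input: bbbeeeebbbc
Scanning for consecutive runs:
  Group 1: 'b' x 3 (positions 0-2)
  Group 2: 'e' x 4 (positions 3-6)
  Group 3: 'b' x 3 (positions 7-9)
  Group 4: 'c' x 1 (positions 10-10)
Total groups: 4

4


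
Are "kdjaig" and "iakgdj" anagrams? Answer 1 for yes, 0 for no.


Strings: "kdjaig", "iakgdj"
Sorted first:  adgijk
Sorted second: adgijk
Sorted forms match => anagrams

1


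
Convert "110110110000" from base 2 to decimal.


Input: "110110110000" in base 2
Positional expansion:
  Digit '1' (value 1) x 2^11 = 2048
  Digit '1' (value 1) x 2^10 = 1024
  Digit '0' (value 0) x 2^9 = 0
  Digit '1' (value 1) x 2^8 = 256
  Digit '1' (value 1) x 2^7 = 128
  Digit '0' (value 0) x 2^6 = 0
  Digit '1' (value 1) x 2^5 = 32
  Digit '1' (value 1) x 2^4 = 16
  Digit '0' (value 0) x 2^3 = 0
  Digit '0' (value 0) x 2^2 = 0
  Digit '0' (value 0) x 2^1 = 0
  Digit '0' (value 0) x 2^0 = 0
Sum = 3504

3504


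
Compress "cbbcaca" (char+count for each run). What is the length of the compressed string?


Input: cbbcaca
Runs:
  'c' x 1 => "c1"
  'b' x 2 => "b2"
  'c' x 1 => "c1"
  'a' x 1 => "a1"
  'c' x 1 => "c1"
  'a' x 1 => "a1"
Compressed: "c1b2c1a1c1a1"
Compressed length: 12

12


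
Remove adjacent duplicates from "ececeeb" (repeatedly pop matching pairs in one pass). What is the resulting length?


Input: ececeeb
Stack-based adjacent duplicate removal:
  Read 'e': push. Stack: e
  Read 'c': push. Stack: ec
  Read 'e': push. Stack: ece
  Read 'c': push. Stack: ecec
  Read 'e': push. Stack: ecece
  Read 'e': matches stack top 'e' => pop. Stack: ecec
  Read 'b': push. Stack: ececb
Final stack: "ececb" (length 5)

5


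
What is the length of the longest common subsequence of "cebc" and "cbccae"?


LCS of "cebc" and "cbccae"
DP table:
           c    b    c    c    a    e
      0    0    0    0    0    0    0
  c   0    1    1    1    1    1    1
  e   0    1    1    1    1    1    2
  b   0    1    2    2    2    2    2
  c   0    1    2    3    3    3    3
LCS length = dp[4][6] = 3

3


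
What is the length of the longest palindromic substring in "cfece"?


Input: "cfece"
Checking substrings for palindromes:
  [2:5] "ece" (len 3) => palindrome
Longest palindromic substring: "ece" with length 3

3
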